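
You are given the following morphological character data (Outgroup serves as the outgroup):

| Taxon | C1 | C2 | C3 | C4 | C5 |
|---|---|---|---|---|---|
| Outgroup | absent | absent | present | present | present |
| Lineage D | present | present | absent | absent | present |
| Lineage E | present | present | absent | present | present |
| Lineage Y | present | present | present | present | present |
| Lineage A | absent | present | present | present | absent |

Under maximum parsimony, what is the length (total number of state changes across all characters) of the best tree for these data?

5

Character polarity is set by the outgroup: the derived state is whichever differs from the outgroup's state, so for C3, C4, C5 the derived state is 'absent', and for the remaining characters it is 'present'.
C1 (derived state 'present') is shared by Lineage D, Lineage E, and Lineage Y — a synapomorphy uniting that clade.
C2 (derived state 'present') is shared by all ingroup taxa — unites the whole ingroup.
C3: derived state 'absent' in Lineage D and Lineage E only — synapomorphy for {Lineage D, Lineage E}.
C4 (derived state 'absent') is unique to Lineage D (autapomorphy; uninformative for grouping).
C5 (derived state 'absent') is unique to Lineage A (autapomorphy; uninformative for grouping).
Most parsimonious ingroup topology: (((Lineage D,Lineage E),Lineage Y),Lineage A).
Changes per character on this tree: C1: 1; C2: 1; C3: 1; C4: 1; C5: 1.
Total = 5.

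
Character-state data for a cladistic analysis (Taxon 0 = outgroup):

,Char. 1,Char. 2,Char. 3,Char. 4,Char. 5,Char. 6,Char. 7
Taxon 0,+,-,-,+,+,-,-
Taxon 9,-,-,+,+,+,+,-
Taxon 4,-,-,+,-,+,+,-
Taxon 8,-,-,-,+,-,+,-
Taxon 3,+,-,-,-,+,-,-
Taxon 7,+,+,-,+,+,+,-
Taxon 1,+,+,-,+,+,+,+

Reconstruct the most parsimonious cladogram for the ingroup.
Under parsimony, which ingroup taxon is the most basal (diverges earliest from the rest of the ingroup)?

Taxon 3

Character polarity is set by the outgroup: the derived state is whichever differs from the outgroup's state, so for Char. 1, Char. 4, Char. 5 the derived state is '-', and for the remaining characters it is '+'.
Char. 1 (derived state '-') is shared by Taxon 4, Taxon 8, and Taxon 9 — a synapomorphy uniting that clade.
Char. 2: derived state '+' in Taxon 1 and Taxon 7 only — synapomorphy for {Taxon 1, Taxon 7}.
Char. 3: derived state '+' in Taxon 4 and Taxon 9 only — synapomorphy for {Taxon 4, Taxon 9}.
Char. 4 groups Taxon 3 and Taxon 4, which is incompatible with the clades supported by the remaining characters; treating it as convergent (homoplasy) costs fewer steps than any alternative tree.
Char. 5: derived state '-' in Taxon 8 only — an autapomorphy, so it tells us nothing about relationships among taxa.
Char. 6 (derived state '+') is shared by Taxon 1, Taxon 4, Taxon 7, Taxon 8, and Taxon 9 — a synapomorphy uniting that clade.
Char. 7: derived state '+' in Taxon 1 only — an autapomorphy, so it tells us nothing about relationships among taxa.
Most parsimonious ingroup topology: ((((Taxon 9,Taxon 4),Taxon 8),(Taxon 7,Taxon 1)),Taxon 3).
Taxon 3 is sister to the clade containing all other ingroup taxa, so it is the earliest-diverging (most basal) ingroup lineage.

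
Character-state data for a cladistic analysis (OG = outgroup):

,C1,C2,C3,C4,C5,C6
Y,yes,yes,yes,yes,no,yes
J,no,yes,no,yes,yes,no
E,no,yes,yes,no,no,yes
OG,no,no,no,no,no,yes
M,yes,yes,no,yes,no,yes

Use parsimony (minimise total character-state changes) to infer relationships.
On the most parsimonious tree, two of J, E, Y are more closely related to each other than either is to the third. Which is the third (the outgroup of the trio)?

E

Character polarity is set by the outgroup: the derived state is whichever differs from the outgroup's state, so for C6 the derived state is 'no', and for the remaining characters it is 'yes'.
Only M and Y show the derived state 'yes' for C1, supporting them as a clade.
All ingroup taxa share the derived state 'yes' for C2; it defines the ingroup but does not resolve relationships within it.
C3 (state 'yes') occurs in E and Y but conflicts with the nesting implied by the other characters — most parsimoniously interpreted as homoplasy.
C4 (derived state 'yes') is shared by J, M, and Y — a synapomorphy uniting that clade.
C5 (derived state 'yes') is unique to J (autapomorphy; uninformative for grouping).
C6 (derived state 'no') is unique to J (autapomorphy; uninformative for grouping).
Most parsimonious ingroup topology: (((Y,M),J),E).
J and Y share a more recent common ancestor with each other than either does with E, so E is the least closely related of the three.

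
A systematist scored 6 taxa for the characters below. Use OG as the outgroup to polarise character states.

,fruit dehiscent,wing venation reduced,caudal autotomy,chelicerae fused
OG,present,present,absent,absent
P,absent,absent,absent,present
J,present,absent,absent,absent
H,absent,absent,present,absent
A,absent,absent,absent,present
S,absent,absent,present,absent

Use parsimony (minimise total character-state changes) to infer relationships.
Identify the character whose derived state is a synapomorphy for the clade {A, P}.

chelicerae fused

Character polarity is set by the outgroup: the derived state is whichever differs from the outgroup's state, so for fruit dehiscent, wing venation reduced the derived state is 'absent', and for the remaining characters it is 'present'.
fruit dehiscent: derived state 'absent' in A, H, P, and S only — synapomorphy for {A, H, P, S}.
All ingroup taxa share the derived state 'absent' for wing venation reduced; it defines the ingroup but does not resolve relationships within it.
caudal autotomy (derived state 'present') is shared by H and S — a synapomorphy uniting that clade.
Only A and P show the derived state 'present' for chelicerae fused, supporting them as a clade.
Most parsimonious ingroup topology: (((P,A),(H,S)),J).
The clade {A, P} is supported by chelicerae fused: its derived state 'present' occurs in exactly those taxa and in no other taxon (including the outgroup).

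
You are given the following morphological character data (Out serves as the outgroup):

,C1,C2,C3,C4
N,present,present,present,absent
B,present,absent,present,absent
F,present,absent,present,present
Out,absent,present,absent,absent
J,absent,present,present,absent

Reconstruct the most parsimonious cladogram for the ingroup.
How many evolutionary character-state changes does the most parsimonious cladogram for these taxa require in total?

Character polarity is set by the outgroup: the derived state is whichever differs from the outgroup's state, so for C2 the derived state is 'absent', and for the remaining characters it is 'present'.
C1 (derived state 'present') is shared by B, F, and N — a synapomorphy uniting that clade.
C2 (derived state 'absent') is shared by B and F — a synapomorphy uniting that clade.
All ingroup taxa share the derived state 'present' for C3; it defines the ingroup but does not resolve relationships within it.
C4: derived state 'present' in F only — an autapomorphy, so it tells us nothing about relationships among taxa.
Most parsimonious ingroup topology: (((B,F),N),J).
Changes per character on this tree: C1: 1; C2: 1; C3: 1; C4: 1.
Total = 4.

4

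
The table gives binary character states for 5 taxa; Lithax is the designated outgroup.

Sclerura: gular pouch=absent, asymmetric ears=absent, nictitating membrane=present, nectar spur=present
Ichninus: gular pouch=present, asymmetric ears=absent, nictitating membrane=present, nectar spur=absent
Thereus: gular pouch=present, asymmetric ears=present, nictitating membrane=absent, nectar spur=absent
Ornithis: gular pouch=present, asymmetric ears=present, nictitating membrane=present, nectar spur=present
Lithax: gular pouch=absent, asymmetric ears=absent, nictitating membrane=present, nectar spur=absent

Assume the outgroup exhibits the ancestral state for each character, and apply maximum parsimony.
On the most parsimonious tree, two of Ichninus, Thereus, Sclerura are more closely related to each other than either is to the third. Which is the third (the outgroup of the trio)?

Sclerura

Character polarity is set by the outgroup: the derived state is whichever differs from the outgroup's state, so for nictitating membrane the derived state is 'absent', and for the remaining characters it is 'present'.
Only Ichninus, Ornithis, and Thereus show the derived state 'present' for gular pouch, supporting them as a clade.
asymmetric ears: derived state 'present' in Ornithis and Thereus only — synapomorphy for {Ornithis, Thereus}.
nictitating membrane (derived state 'absent') is unique to Thereus (autapomorphy; uninformative for grouping).
nectar spur (state 'present') occurs in Ornithis and Sclerura but conflicts with the nesting implied by the other characters — most parsimoniously interpreted as homoplasy.
Most parsimonious ingroup topology: (((Ornithis,Thereus),Ichninus),Sclerura).
Ichninus and Thereus share a more recent common ancestor with each other than either does with Sclerura, so Sclerura is the least closely related of the three.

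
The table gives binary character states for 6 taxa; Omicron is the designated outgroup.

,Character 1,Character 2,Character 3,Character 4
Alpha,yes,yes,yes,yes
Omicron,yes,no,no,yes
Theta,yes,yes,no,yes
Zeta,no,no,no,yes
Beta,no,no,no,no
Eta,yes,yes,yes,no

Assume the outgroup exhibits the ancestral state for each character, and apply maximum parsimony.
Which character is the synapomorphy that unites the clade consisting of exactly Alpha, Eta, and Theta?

Character polarity is set by the outgroup: the derived state is whichever differs from the outgroup's state, so for Character 1, Character 4 the derived state is 'no', and for the remaining characters it is 'yes'.
Only Beta and Zeta show the derived state 'no' for Character 1, supporting them as a clade.
Only Alpha, Eta, and Theta show the derived state 'yes' for Character 2, supporting them as a clade.
Character 3: derived state 'yes' in Alpha and Eta only — synapomorphy for {Alpha, Eta}.
Character 4 groups Beta and Eta, which is incompatible with the clades supported by the remaining characters; treating it as convergent (homoplasy) costs fewer steps than any alternative tree.
Most parsimonious ingroup topology: ((Theta,(Eta,Alpha)),(Zeta,Beta)).
The clade {Alpha, Eta, Theta} is supported by Character 2: its derived state 'yes' occurs in exactly those taxa and in no other taxon (including the outgroup).

Character 2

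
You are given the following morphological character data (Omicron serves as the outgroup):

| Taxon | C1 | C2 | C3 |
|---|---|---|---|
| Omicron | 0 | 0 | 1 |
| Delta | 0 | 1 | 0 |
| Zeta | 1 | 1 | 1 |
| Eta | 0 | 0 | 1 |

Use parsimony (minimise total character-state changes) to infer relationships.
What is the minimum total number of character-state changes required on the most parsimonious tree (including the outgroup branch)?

3

Character polarity is set by the outgroup: the derived state is whichever differs from the outgroup's state, so for C3 the derived state is '0', and for the remaining characters it is '1'.
C1 (derived state '1') is unique to Zeta (autapomorphy; uninformative for grouping).
Only Delta and Zeta show the derived state '1' for C2, supporting them as a clade.
C3: derived state '0' in Delta only — an autapomorphy, so it tells us nothing about relationships among taxa.
Most parsimonious ingroup topology: ((Delta,Zeta),Eta).
Changes per character on this tree: C1: 1; C2: 1; C3: 1.
Total = 3.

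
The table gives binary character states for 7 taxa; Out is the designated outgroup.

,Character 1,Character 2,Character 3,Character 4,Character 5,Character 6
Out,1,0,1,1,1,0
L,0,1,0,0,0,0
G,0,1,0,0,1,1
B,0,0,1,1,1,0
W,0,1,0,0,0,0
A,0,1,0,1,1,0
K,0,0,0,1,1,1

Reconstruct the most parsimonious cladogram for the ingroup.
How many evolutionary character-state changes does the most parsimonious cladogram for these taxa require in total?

7

Character polarity is set by the outgroup: the derived state is whichever differs from the outgroup's state, so for Character 1, Character 3, Character 4, Character 5 the derived state is '0', and for the remaining characters it is '1'.
Character 1 (derived state '0') is shared by all ingroup taxa — unites the whole ingroup.
Character 2: derived state '1' in A, G, L, and W only — synapomorphy for {A, G, L, W}.
Character 3 (derived state '0') is shared by A, G, K, L, and W — a synapomorphy uniting that clade.
Only G, L, and W show the derived state '0' for Character 4, supporting them as a clade.
Only L and W show the derived state '0' for Character 5, supporting them as a clade.
Character 6 groups G and K, which is incompatible with the clades supported by the remaining characters; treating it as convergent (homoplasy) costs fewer steps than any alternative tree.
Most parsimonious ingroup topology: (((((L,W),G),A),K),B).
Changes per character on this tree: Character 1: 1; Character 2: 1; Character 3: 1; Character 4: 1; Character 5: 1; Character 6: 2.
Total = 7.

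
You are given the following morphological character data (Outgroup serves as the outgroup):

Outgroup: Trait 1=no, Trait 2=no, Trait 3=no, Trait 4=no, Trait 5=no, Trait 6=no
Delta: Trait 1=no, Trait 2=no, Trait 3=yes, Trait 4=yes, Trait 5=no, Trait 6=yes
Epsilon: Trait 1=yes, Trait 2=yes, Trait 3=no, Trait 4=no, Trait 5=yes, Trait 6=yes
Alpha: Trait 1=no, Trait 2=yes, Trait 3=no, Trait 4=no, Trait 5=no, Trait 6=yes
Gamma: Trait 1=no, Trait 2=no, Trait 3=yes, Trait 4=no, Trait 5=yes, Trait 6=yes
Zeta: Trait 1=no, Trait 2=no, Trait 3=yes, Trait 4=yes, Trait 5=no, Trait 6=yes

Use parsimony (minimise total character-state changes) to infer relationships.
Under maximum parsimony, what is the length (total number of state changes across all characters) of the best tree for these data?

The outgroup has state 'no' for every character, so 'yes' is the derived state throughout.
Trait 1: derived state 'yes' in Epsilon only — an autapomorphy, so it tells us nothing about relationships among taxa.
Trait 2 (derived state 'yes') is shared by Alpha and Epsilon — a synapomorphy uniting that clade.
Only Delta, Gamma, and Zeta show the derived state 'yes' for Trait 3, supporting them as a clade.
Trait 4 (derived state 'yes') is shared by Delta and Zeta — a synapomorphy uniting that clade.
Trait 5 groups Epsilon and Gamma, which is incompatible with the clades supported by the remaining characters; treating it as convergent (homoplasy) costs fewer steps than any alternative tree.
All ingroup taxa share the derived state 'yes' for Trait 6; it defines the ingroup but does not resolve relationships within it.
Most parsimonious ingroup topology: (((Delta,Zeta),Gamma),(Epsilon,Alpha)).
Changes per character on this tree: Trait 1: 1; Trait 2: 1; Trait 3: 1; Trait 4: 1; Trait 5: 2; Trait 6: 1.
Total = 7.

7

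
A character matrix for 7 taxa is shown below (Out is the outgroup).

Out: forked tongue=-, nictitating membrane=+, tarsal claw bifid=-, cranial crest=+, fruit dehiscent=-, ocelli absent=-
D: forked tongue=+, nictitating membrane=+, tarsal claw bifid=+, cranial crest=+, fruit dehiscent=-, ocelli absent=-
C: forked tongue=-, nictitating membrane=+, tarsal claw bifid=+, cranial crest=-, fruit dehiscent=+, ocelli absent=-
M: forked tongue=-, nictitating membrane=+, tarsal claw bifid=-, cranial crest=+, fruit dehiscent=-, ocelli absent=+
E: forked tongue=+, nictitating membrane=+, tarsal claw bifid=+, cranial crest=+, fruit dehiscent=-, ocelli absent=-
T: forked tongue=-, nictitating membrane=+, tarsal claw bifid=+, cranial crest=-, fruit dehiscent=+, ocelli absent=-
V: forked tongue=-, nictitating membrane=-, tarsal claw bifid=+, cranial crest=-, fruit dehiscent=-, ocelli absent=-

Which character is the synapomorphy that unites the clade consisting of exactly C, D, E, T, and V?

Character polarity is set by the outgroup: the derived state is whichever differs from the outgroup's state, so for nictitating membrane, cranial crest the derived state is '-', and for the remaining characters it is '+'.
forked tongue: derived state '+' in D and E only — synapomorphy for {D, E}.
nictitating membrane (derived state '-') is unique to V (autapomorphy; uninformative for grouping).
Only C, D, E, T, and V show the derived state '+' for tarsal claw bifid, supporting them as a clade.
Only C, T, and V show the derived state '-' for cranial crest, supporting them as a clade.
Only C and T show the derived state '+' for fruit dehiscent, supporting them as a clade.
ocelli absent (derived state '+') is unique to M (autapomorphy; uninformative for grouping).
Most parsimonious ingroup topology: (((D,E),((C,T),V)),M).
The clade {C, D, E, T, V} is supported by tarsal claw bifid: its derived state '+' occurs in exactly those taxa and in no other taxon (including the outgroup).

tarsal claw bifid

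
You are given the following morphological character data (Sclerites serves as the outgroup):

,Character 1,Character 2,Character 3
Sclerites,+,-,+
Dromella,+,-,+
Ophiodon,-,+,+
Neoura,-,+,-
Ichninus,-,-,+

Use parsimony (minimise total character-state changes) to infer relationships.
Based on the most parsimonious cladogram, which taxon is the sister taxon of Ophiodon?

Neoura

Character polarity is set by the outgroup: the derived state is whichever differs from the outgroup's state, so for Character 1, Character 3 the derived state is '-', and for the remaining characters it is '+'.
Character 1 (derived state '-') is shared by Ichninus, Neoura, and Ophiodon — a synapomorphy uniting that clade.
Character 2: derived state '+' in Neoura and Ophiodon only — synapomorphy for {Neoura, Ophiodon}.
Character 3: derived state '-' in Neoura only — an autapomorphy, so it tells us nothing about relationships among taxa.
Most parsimonious ingroup topology: ((Ichninus,(Neoura,Ophiodon)),Dromella).
Ophiodon and Neoura form a cherry on this tree, so they are sister taxa.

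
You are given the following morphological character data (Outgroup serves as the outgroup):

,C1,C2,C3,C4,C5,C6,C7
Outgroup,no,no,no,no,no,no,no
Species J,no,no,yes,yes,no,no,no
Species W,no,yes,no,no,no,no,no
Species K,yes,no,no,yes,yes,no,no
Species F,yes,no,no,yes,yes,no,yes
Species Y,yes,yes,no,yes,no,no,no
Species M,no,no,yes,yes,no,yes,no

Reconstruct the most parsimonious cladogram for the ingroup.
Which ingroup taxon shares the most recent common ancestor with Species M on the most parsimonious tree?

Species J

The outgroup has state 'no' for every character, so 'yes' is the derived state throughout.
C1 (derived state 'yes') is shared by Species F, Species K, and Species Y — a synapomorphy uniting that clade.
C2 (state 'yes') occurs in Species W and Species Y but conflicts with the nesting implied by the other characters — most parsimoniously interpreted as homoplasy.
Only Species J and Species M show the derived state 'yes' for C3, supporting them as a clade.
Only Species F, Species J, Species K, Species M, and Species Y show the derived state 'yes' for C4, supporting them as a clade.
Only Species F and Species K show the derived state 'yes' for C5, supporting them as a clade.
C6 (derived state 'yes') is unique to Species M (autapomorphy; uninformative for grouping).
C7: derived state 'yes' in Species F only — an autapomorphy, so it tells us nothing about relationships among taxa.
Most parsimonious ingroup topology: (((Species J,Species M),((Species K,Species F),Species Y)),Species W).
Species M and Species J form a cherry on this tree, so they are sister taxa.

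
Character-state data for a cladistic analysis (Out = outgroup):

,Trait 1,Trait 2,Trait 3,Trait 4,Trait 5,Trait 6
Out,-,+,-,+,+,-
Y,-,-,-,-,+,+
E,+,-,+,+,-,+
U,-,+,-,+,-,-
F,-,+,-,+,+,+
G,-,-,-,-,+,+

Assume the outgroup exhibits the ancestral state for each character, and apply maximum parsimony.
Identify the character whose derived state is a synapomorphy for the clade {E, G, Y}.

Character polarity is set by the outgroup: the derived state is whichever differs from the outgroup's state, so for Trait 2, Trait 4, Trait 5 the derived state is '-', and for the remaining characters it is '+'.
Trait 1: derived state '+' in E only — an autapomorphy, so it tells us nothing about relationships among taxa.
Trait 2 (derived state '-') is shared by E, G, and Y — a synapomorphy uniting that clade.
Trait 3: derived state '+' in E only — an autapomorphy, so it tells us nothing about relationships among taxa.
Trait 4 (derived state '-') is shared by G and Y — a synapomorphy uniting that clade.
Trait 5 groups E and U, which is incompatible with the clades supported by the remaining characters; treating it as convergent (homoplasy) costs fewer steps than any alternative tree.
Trait 6 (derived state '+') is shared by E, F, G, and Y — a synapomorphy uniting that clade.
Most parsimonious ingroup topology: ((((Y,G),E),F),U).
The clade {E, G, Y} is supported by Trait 2: its derived state '-' occurs in exactly those taxa and in no other taxon (including the outgroup).

Trait 2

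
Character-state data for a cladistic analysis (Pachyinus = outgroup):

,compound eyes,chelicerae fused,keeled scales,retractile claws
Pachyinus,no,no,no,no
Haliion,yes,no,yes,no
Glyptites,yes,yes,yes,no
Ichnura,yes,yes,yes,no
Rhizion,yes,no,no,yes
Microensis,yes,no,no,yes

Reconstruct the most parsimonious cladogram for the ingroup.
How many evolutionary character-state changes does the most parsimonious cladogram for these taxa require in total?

The outgroup has state 'no' for every character, so 'yes' is the derived state throughout.
All ingroup taxa share the derived state 'yes' for compound eyes; it defines the ingroup but does not resolve relationships within it.
chelicerae fused (derived state 'yes') is shared by Glyptites and Ichnura — a synapomorphy uniting that clade.
Only Glyptites, Haliion, and Ichnura show the derived state 'yes' for keeled scales, supporting them as a clade.
retractile claws: derived state 'yes' in Microensis and Rhizion only — synapomorphy for {Microensis, Rhizion}.
Most parsimonious ingroup topology: ((Haliion,(Glyptites,Ichnura)),(Rhizion,Microensis)).
Changes per character on this tree: compound eyes: 1; chelicerae fused: 1; keeled scales: 1; retractile claws: 1.
Total = 4.

4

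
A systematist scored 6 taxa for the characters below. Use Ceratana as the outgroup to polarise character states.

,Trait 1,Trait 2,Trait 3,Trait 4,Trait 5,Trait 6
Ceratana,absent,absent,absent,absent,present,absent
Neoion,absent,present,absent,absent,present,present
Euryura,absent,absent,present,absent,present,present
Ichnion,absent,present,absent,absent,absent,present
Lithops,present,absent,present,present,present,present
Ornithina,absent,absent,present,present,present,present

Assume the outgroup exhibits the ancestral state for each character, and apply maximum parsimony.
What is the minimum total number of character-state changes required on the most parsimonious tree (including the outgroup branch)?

6

Character polarity is set by the outgroup: the derived state is whichever differs from the outgroup's state, so for Trait 5 the derived state is 'absent', and for the remaining characters it is 'present'.
Trait 1 (derived state 'present') is unique to Lithops (autapomorphy; uninformative for grouping).
Trait 2 (derived state 'present') is shared by Ichnion and Neoion — a synapomorphy uniting that clade.
Trait 3: derived state 'present' in Euryura, Lithops, and Ornithina only — synapomorphy for {Euryura, Lithops, Ornithina}.
Only Lithops and Ornithina show the derived state 'present' for Trait 4, supporting them as a clade.
Trait 5: derived state 'absent' in Ichnion only — an autapomorphy, so it tells us nothing about relationships among taxa.
Trait 6 (derived state 'present') is shared by all ingroup taxa — unites the whole ingroup.
Most parsimonious ingroup topology: ((Neoion,Ichnion),(Euryura,(Lithops,Ornithina))).
Changes per character on this tree: Trait 1: 1; Trait 2: 1; Trait 3: 1; Trait 4: 1; Trait 5: 1; Trait 6: 1.
Total = 6.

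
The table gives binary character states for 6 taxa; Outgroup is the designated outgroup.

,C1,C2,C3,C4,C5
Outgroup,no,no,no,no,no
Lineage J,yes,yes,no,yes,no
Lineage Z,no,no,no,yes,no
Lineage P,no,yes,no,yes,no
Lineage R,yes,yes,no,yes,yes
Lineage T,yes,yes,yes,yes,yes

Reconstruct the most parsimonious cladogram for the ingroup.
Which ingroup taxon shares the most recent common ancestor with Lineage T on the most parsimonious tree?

Lineage R

The outgroup has state 'no' for every character, so 'yes' is the derived state throughout.
Only Lineage J, Lineage R, and Lineage T show the derived state 'yes' for C1, supporting them as a clade.
Only Lineage J, Lineage P, Lineage R, and Lineage T show the derived state 'yes' for C2, supporting them as a clade.
C3 (derived state 'yes') is unique to Lineage T (autapomorphy; uninformative for grouping).
C4 (derived state 'yes') is shared by all ingroup taxa — unites the whole ingroup.
Only Lineage R and Lineage T show the derived state 'yes' for C5, supporting them as a clade.
Most parsimonious ingroup topology: (((Lineage J,(Lineage R,Lineage T)),Lineage P),Lineage Z).
Lineage T and Lineage R form a cherry on this tree, so they are sister taxa.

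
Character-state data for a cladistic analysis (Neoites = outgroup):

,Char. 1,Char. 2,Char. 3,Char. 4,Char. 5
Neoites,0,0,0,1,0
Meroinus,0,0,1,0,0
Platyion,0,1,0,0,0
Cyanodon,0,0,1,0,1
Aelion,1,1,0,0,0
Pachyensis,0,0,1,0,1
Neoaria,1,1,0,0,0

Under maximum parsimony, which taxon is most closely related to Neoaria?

Aelion

Character polarity is set by the outgroup: the derived state is whichever differs from the outgroup's state, so for Char. 4 the derived state is '0', and for the remaining characters it is '1'.
Char. 1: derived state '1' in Aelion and Neoaria only — synapomorphy for {Aelion, Neoaria}.
Char. 2 (derived state '1') is shared by Aelion, Neoaria, and Platyion — a synapomorphy uniting that clade.
Char. 3 (derived state '1') is shared by Cyanodon, Meroinus, and Pachyensis — a synapomorphy uniting that clade.
Char. 4 (derived state '0') is shared by all ingroup taxa — unites the whole ingroup.
Char. 5 (derived state '1') is shared by Cyanodon and Pachyensis — a synapomorphy uniting that clade.
Most parsimonious ingroup topology: ((Meroinus,(Cyanodon,Pachyensis)),(Platyion,(Aelion,Neoaria))).
Neoaria and Aelion form a cherry on this tree, so they are sister taxa.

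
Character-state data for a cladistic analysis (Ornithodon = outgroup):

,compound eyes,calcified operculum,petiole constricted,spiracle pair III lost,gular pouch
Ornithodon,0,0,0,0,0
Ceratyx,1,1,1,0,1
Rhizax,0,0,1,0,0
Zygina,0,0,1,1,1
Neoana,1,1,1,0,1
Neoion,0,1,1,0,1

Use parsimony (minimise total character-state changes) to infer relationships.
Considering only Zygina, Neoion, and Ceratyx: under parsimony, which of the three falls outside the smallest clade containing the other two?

The outgroup has state '0' for every character, so '1' is the derived state throughout.
Only Ceratyx and Neoana show the derived state '1' for compound eyes, supporting them as a clade.
Only Ceratyx, Neoana, and Neoion show the derived state '1' for calcified operculum, supporting them as a clade.
petiole constricted (derived state '1') is shared by all ingroup taxa — unites the whole ingroup.
spiracle pair III lost (derived state '1') is unique to Zygina (autapomorphy; uninformative for grouping).
gular pouch (derived state '1') is shared by Ceratyx, Neoana, Neoion, and Zygina — a synapomorphy uniting that clade.
Most parsimonious ingroup topology: ((((Ceratyx,Neoana),Neoion),Zygina),Rhizax).
Ceratyx and Neoion share a more recent common ancestor with each other than either does with Zygina, so Zygina is the least closely related of the three.

Zygina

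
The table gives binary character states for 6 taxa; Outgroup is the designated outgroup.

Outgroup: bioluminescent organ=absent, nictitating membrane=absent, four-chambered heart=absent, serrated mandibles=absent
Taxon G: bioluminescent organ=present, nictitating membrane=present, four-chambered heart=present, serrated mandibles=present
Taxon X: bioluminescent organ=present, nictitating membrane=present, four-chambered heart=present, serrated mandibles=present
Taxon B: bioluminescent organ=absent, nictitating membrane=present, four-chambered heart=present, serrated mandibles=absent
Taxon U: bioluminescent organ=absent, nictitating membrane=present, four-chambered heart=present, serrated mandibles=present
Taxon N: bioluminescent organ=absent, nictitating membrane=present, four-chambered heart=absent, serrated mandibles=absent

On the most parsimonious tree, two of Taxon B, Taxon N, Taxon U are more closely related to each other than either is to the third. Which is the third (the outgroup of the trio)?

Taxon N

The outgroup has state 'absent' for every character, so 'present' is the derived state throughout.
bioluminescent organ (derived state 'present') is shared by Taxon G and Taxon X — a synapomorphy uniting that clade.
nictitating membrane (derived state 'present') is shared by all ingroup taxa — unites the whole ingroup.
four-chambered heart (derived state 'present') is shared by Taxon B, Taxon G, Taxon U, and Taxon X — a synapomorphy uniting that clade.
Only Taxon G, Taxon U, and Taxon X show the derived state 'present' for serrated mandibles, supporting them as a clade.
Most parsimonious ingroup topology: ((((Taxon G,Taxon X),Taxon U),Taxon B),Taxon N).
Taxon U and Taxon B share a more recent common ancestor with each other than either does with Taxon N, so Taxon N is the least closely related of the three.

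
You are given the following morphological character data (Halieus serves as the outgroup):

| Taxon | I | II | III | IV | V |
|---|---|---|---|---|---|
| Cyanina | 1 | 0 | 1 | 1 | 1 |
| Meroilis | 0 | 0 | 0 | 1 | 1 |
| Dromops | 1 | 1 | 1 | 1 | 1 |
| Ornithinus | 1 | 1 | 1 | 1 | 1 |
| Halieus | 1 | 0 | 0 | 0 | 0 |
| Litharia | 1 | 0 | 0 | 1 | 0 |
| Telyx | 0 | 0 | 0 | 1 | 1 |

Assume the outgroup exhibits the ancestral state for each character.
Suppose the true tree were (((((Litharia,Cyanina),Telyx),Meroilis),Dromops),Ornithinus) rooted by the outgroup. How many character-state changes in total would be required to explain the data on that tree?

10

Map each character onto (((((Litharia,Cyanina),Telyx),Meroilis),Dromops),Ornithinus) (rooted by Halieus) and count the minimum state changes it requires (Fitch parsimony):
I: 2; II: 2; III: 3; IV: 1; V: 2.
Total tree length = 10.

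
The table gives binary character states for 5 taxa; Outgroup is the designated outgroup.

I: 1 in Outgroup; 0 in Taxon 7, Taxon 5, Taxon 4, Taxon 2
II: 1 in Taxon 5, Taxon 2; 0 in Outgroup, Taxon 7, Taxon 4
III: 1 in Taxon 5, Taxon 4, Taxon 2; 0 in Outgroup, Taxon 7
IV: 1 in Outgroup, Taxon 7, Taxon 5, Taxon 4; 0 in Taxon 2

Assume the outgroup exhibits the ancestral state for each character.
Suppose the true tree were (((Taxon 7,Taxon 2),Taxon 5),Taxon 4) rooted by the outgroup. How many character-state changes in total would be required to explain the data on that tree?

6

Map each character onto (((Taxon 7,Taxon 2),Taxon 5),Taxon 4) (rooted by Outgroup) and count the minimum state changes it requires (Fitch parsimony):
I: 1; II: 2; III: 2; IV: 1.
Total tree length = 6.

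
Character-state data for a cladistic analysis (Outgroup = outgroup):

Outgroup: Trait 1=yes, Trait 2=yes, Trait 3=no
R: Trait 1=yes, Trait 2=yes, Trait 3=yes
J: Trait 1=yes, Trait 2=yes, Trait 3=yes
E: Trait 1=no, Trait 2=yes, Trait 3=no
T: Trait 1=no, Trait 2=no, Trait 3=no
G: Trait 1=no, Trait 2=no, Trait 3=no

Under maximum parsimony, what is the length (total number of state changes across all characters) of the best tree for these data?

3

Character polarity is set by the outgroup: the derived state is whichever differs from the outgroup's state, so for Trait 1, Trait 2 the derived state is 'no', and for the remaining characters it is 'yes'.
Only E, G, and T show the derived state 'no' for Trait 1, supporting them as a clade.
Only G and T show the derived state 'no' for Trait 2, supporting them as a clade.
Trait 3 (derived state 'yes') is shared by J and R — a synapomorphy uniting that clade.
Most parsimonious ingroup topology: ((R,J),(E,(T,G))).
Changes per character on this tree: Trait 1: 1; Trait 2: 1; Trait 3: 1.
Total = 3.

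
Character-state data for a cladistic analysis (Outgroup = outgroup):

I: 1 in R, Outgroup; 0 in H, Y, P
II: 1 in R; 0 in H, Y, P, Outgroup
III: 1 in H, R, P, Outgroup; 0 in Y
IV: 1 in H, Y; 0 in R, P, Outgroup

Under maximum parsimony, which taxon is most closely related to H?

Character polarity is set by the outgroup: the derived state is whichever differs from the outgroup's state, so for I, III the derived state is '0', and for the remaining characters it is '1'.
I (derived state '0') is shared by H, P, and Y — a synapomorphy uniting that clade.
II: derived state '1' in R only — an autapomorphy, so it tells us nothing about relationships among taxa.
III: derived state '0' in Y only — an autapomorphy, so it tells us nothing about relationships among taxa.
IV (derived state '1') is shared by H and Y — a synapomorphy uniting that clade.
Most parsimonious ingroup topology: ((P,(Y,H)),R).
H and Y form a cherry on this tree, so they are sister taxa.

Y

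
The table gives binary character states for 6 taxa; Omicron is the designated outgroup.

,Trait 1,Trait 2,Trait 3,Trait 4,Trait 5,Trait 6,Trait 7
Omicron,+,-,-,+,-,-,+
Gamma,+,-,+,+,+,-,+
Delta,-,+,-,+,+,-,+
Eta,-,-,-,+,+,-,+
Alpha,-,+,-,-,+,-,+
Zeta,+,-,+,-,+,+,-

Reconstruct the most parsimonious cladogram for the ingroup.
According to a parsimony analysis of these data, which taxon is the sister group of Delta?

Character polarity is set by the outgroup: the derived state is whichever differs from the outgroup's state, so for Trait 1, Trait 4, Trait 7 the derived state is '-', and for the remaining characters it is '+'.
Only Alpha, Delta, and Eta show the derived state '-' for Trait 1, supporting them as a clade.
Only Alpha and Delta show the derived state '+' for Trait 2, supporting them as a clade.
Trait 3 (derived state '+') is shared by Gamma and Zeta — a synapomorphy uniting that clade.
Trait 4 groups Alpha and Zeta, which is incompatible with the clades supported by the remaining characters; treating it as convergent (homoplasy) costs fewer steps than any alternative tree.
All ingroup taxa share the derived state '+' for Trait 5; it defines the ingroup but does not resolve relationships within it.
Trait 6 (derived state '+') is unique to Zeta (autapomorphy; uninformative for grouping).
Trait 7 (derived state '-') is unique to Zeta (autapomorphy; uninformative for grouping).
Most parsimonious ingroup topology: ((Gamma,Zeta),((Delta,Alpha),Eta)).
Delta and Alpha form a cherry on this tree, so they are sister taxa.

Alpha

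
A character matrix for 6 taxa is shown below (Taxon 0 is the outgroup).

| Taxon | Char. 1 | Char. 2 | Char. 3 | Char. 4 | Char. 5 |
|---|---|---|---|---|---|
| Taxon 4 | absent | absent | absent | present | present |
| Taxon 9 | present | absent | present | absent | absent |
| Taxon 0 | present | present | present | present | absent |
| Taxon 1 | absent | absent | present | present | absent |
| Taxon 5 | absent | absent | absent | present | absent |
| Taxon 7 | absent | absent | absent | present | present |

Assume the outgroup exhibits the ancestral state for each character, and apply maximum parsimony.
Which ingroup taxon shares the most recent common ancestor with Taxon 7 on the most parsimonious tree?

Character polarity is set by the outgroup: the derived state is whichever differs from the outgroup's state, so for Char. 1, Char. 2, Char. 3, Char. 4 the derived state is 'absent', and for the remaining characters it is 'present'.
Only Taxon 1, Taxon 4, Taxon 5, and Taxon 7 show the derived state 'absent' for Char. 1, supporting them as a clade.
Char. 2 (derived state 'absent') is shared by all ingroup taxa — unites the whole ingroup.
Char. 3: derived state 'absent' in Taxon 4, Taxon 5, and Taxon 7 only — synapomorphy for {Taxon 4, Taxon 5, Taxon 7}.
Char. 4 (derived state 'absent') is unique to Taxon 9 (autapomorphy; uninformative for grouping).
Char. 5: derived state 'present' in Taxon 4 and Taxon 7 only — synapomorphy for {Taxon 4, Taxon 7}.
Most parsimonious ingroup topology: ((((Taxon 7,Taxon 4),Taxon 5),Taxon 1),Taxon 9).
Taxon 7 and Taxon 4 form a cherry on this tree, so they are sister taxa.

Taxon 4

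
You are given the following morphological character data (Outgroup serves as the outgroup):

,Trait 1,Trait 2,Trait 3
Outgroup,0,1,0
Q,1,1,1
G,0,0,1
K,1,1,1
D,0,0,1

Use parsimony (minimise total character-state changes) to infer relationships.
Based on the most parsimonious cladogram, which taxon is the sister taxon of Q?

Character polarity is set by the outgroup: the derived state is whichever differs from the outgroup's state, so for Trait 2 the derived state is '0', and for the remaining characters it is '1'.
Trait 1: derived state '1' in K and Q only — synapomorphy for {K, Q}.
Trait 2: derived state '0' in D and G only — synapomorphy for {D, G}.
All ingroup taxa share the derived state '1' for Trait 3; it defines the ingroup but does not resolve relationships within it.
Most parsimonious ingroup topology: ((Q,K),(G,D)).
Q and K form a cherry on this tree, so they are sister taxa.

K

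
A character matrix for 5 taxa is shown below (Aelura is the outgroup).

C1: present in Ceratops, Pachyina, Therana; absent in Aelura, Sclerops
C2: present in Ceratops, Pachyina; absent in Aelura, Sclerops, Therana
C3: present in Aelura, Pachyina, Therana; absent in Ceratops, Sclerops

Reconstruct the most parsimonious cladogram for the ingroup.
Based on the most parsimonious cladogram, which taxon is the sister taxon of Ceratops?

Pachyina

Character polarity is set by the outgroup: the derived state is whichever differs from the outgroup's state, so for C3 the derived state is 'absent', and for the remaining characters it is 'present'.
Only Ceratops, Pachyina, and Therana show the derived state 'present' for C1, supporting them as a clade.
C2: derived state 'present' in Ceratops and Pachyina only — synapomorphy for {Ceratops, Pachyina}.
C3 (state 'absent') occurs in Ceratops and Sclerops but conflicts with the nesting implied by the other characters — most parsimoniously interpreted as homoplasy.
Most parsimonious ingroup topology: (((Ceratops,Pachyina),Therana),Sclerops).
Ceratops and Pachyina form a cherry on this tree, so they are sister taxa.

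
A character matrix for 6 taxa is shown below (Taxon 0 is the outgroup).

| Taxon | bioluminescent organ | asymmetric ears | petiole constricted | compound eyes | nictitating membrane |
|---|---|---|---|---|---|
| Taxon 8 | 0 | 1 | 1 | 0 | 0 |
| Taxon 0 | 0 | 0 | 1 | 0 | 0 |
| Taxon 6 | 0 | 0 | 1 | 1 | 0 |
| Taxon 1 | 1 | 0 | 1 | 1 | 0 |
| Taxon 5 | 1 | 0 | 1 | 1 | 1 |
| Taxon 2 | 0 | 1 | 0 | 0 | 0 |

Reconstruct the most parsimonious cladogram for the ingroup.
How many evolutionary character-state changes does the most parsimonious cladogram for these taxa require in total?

Character polarity is set by the outgroup: the derived state is whichever differs from the outgroup's state, so for petiole constricted the derived state is '0', and for the remaining characters it is '1'.
Only Taxon 1 and Taxon 5 show the derived state '1' for bioluminescent organ, supporting them as a clade.
asymmetric ears: derived state '1' in Taxon 2 and Taxon 8 only — synapomorphy for {Taxon 2, Taxon 8}.
petiole constricted: derived state '0' in Taxon 2 only — an autapomorphy, so it tells us nothing about relationships among taxa.
Only Taxon 1, Taxon 5, and Taxon 6 show the derived state '1' for compound eyes, supporting them as a clade.
nictitating membrane: derived state '1' in Taxon 5 only — an autapomorphy, so it tells us nothing about relationships among taxa.
Most parsimonious ingroup topology: ((Taxon 8,Taxon 2),(Taxon 6,(Taxon 5,Taxon 1))).
Changes per character on this tree: bioluminescent organ: 1; asymmetric ears: 1; petiole constricted: 1; compound eyes: 1; nictitating membrane: 1.
Total = 5.

5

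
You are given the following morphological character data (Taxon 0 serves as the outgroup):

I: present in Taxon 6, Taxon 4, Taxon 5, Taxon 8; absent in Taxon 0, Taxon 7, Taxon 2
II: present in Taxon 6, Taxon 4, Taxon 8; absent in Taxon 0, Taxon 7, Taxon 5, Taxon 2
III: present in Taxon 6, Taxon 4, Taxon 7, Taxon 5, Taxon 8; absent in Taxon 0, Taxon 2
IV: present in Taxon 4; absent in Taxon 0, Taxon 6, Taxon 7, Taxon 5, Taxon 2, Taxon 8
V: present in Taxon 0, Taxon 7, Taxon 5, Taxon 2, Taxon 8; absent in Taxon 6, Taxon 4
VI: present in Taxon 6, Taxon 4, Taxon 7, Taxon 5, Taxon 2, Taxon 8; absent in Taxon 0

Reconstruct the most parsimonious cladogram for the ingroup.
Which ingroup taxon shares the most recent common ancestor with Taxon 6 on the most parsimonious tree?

Character polarity is set by the outgroup: the derived state is whichever differs from the outgroup's state, so for V the derived state is 'absent', and for the remaining characters it is 'present'.
I: derived state 'present' in Taxon 4, Taxon 5, Taxon 6, and Taxon 8 only — synapomorphy for {Taxon 4, Taxon 5, Taxon 6, Taxon 8}.
Only Taxon 4, Taxon 6, and Taxon 8 show the derived state 'present' for II, supporting them as a clade.
III: derived state 'present' in Taxon 4, Taxon 5, Taxon 6, Taxon 7, and Taxon 8 only — synapomorphy for {Taxon 4, Taxon 5, Taxon 6, Taxon 7, Taxon 8}.
IV: derived state 'present' in Taxon 4 only — an autapomorphy, so it tells us nothing about relationships among taxa.
Only Taxon 4 and Taxon 6 show the derived state 'absent' for V, supporting them as a clade.
All ingroup taxa share the derived state 'present' for VI; it defines the ingroup but does not resolve relationships within it.
Most parsimonious ingroup topology: (((((Taxon 6,Taxon 4),Taxon 8),Taxon 5),Taxon 7),Taxon 2).
Taxon 6 and Taxon 4 form a cherry on this tree, so they are sister taxa.

Taxon 4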